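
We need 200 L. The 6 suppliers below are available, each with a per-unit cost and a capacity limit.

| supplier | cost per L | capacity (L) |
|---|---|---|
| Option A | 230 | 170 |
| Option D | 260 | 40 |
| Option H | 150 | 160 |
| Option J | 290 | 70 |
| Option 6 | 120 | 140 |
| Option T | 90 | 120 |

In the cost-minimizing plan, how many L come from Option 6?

Use suppliers in increasing cost order.
Take 120 from Option T at 90 — need 80 more.
Take 80 from Option 6 at 120 to finish.
Option H, Option A, Option D, Option J: unused.

80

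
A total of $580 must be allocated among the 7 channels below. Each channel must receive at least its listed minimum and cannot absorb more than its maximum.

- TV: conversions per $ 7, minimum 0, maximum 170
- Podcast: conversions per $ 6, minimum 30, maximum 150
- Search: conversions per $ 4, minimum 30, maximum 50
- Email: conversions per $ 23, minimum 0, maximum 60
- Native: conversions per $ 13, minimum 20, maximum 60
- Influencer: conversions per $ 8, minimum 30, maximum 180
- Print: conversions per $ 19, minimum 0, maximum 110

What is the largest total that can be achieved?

Meeting every minimum uses 0+30+30+0+20+30+0 = 110 $, leaving 470.
Highest conversions per $ first: Email 23 > Print 19 > Native 13 > Influencer 8 > TV 7 > Podcast 6 > Search 4.
Email takes 60 more to reach its cap of 60 → 410 left.
Print: +110 to 110 (cap) → 300 left.
Native: +40 to 60 (cap) → 260 left.
Influencer: +150 to 180 (cap) → 110 left.
TV has room for 170 more but only 110 remain, so it gets 110.
Total = 7×110 + 6×30 + 4×30 + 23×60 + 13×60 + 8×180 + 19×110 = 6760.

6760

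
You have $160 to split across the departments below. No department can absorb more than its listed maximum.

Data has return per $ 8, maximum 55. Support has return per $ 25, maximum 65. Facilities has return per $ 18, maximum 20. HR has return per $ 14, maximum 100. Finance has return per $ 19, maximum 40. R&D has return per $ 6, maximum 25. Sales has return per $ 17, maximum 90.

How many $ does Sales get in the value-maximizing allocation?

35

Rank by return per $: Support 25 > Finance 19 > Facilities 18 > Sales 17 > HR 14 > Data 8 > R&D 6.
Support: +65 to 65 (cap) → 95 left.
Give Finance 40 to hit its cap of 40 → 55 left.
Facilities: +20 to 20 (cap) → 35 left.
Only 35 left; Sales takes them to reach 35.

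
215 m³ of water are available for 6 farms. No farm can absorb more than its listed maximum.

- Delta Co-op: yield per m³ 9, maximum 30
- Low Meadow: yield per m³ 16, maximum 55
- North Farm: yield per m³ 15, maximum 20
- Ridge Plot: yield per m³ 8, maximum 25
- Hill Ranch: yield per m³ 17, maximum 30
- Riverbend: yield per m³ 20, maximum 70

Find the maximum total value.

3440

Rank by yield per m³: Riverbend 20 > Hill Ranch 17 > Low Meadow 16 > North Farm 15 > Delta Co-op 9 > Ridge Plot 8.
Riverbend takes 70 to reach its cap of 70 ; 145 left.
Give Hill Ranch 30 to hit its cap of 30 ; 115 left.
Low Meadow takes 55 to reach its cap of 55 ; 60 left.
North Farm takes 20 to reach its cap of 20 ; 40 left.
Delta Co-op: +30 to 30 (cap) ; 10 left.
Ridge Plot has room for 25 but only 10 remain, so it gets 10.
Total = 9×30 + 16×55 + 15×20 + 8×10 + 17×30 + 20×70 = 3440.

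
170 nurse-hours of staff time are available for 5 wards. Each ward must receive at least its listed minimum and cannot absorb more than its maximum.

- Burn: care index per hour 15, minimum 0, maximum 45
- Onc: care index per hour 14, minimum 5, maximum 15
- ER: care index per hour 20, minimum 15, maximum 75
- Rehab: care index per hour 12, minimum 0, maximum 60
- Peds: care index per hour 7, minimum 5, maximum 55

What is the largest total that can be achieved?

2780

Meeting every minimum uses 0+5+15+0+5 = 25 nurse-hours, leaving 145.
Rank by care index per hour: ER 20 > Burn 15 > Onc 14 > Rehab 12 > Peds 7.
ER: +60 to 75 (cap) ; 85 left.
Give Burn 45 more to hit its cap of 45 ; 40 left.
Give Onc 10 more to hit its cap of 15 ; 30 left.
Rehab has room for 60 more but only 30 remain, so it gets 30.
Total = 15×45 + 14×15 + 20×75 + 12×30 + 7×5 = 2780.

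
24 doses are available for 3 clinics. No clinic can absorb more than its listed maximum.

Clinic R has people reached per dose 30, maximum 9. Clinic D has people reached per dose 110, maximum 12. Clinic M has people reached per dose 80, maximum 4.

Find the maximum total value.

1880

Rank by people reached per dose: Clinic D 110 > Clinic M 80 > Clinic R 30.
Give Clinic D 12 to hit its cap of 12 — 12 left.
Give Clinic M 4 to hit its cap of 4 — 8 left.
Only 8 left; Clinic R takes them to reach 8.
Total = 30×8 + 110×12 + 80×4 = 1880.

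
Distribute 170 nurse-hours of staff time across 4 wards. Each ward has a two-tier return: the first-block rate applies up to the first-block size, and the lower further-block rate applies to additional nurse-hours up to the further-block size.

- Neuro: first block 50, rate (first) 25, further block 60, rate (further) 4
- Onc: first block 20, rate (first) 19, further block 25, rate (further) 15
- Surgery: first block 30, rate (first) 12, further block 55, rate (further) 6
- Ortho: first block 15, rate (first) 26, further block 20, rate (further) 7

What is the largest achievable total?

Rank every tier by rate: Ortho/tier1 26 > Neuro/tier1 25 > Onc/tier1 19 > Onc/tier2 15 > Surgery/tier1 12 > Ortho/tier2 7 > Surgery/tier2 6 > Neuro/tier2 4.
Ortho/tier1 (26): +15 ; 155 left.
Neuro tier1 at 25: fill all 50 ; 105 left.
Onc tier1 at 19: fill all 20 ; 85 left.
Onc/tier2 (15): +25 ; 60 left.
Surgery tier1 at 12: fill all 30 ; 30 left.
Ortho tier2 at 7: fill all 20 ; 10 left.
Surgery tier2 at 6: only 10 left, fill 10.
Total = 26×15 + 25×50 + 19×20 + 15×25 + 12×30 + 7×20 + 6×10 = 2955.

2955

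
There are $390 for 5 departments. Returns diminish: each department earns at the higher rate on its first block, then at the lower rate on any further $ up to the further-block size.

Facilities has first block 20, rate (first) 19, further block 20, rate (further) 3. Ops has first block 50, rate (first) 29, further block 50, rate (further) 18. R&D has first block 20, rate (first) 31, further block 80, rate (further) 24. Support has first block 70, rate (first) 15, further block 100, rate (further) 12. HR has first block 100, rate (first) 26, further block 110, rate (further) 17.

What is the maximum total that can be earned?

9060

Rank every tier by rate: R&D/tier1 31 > Ops/tier1 29 > HR/tier1 26 > R&D/tier2 24 > Facilities/tier1 19 > Ops/tier2 18 > HR/tier2 17 > Support/tier1 15 > Support/tier2 12 > Facilities/tier2 3.
R&D tier1 at 31: fill all 20 → 370 left.
Ops tier1 at 29: fill all 50 → 320 left.
HR tier1 at 26: fill all 100 → 220 left.
Fill R&D tier2 block (80 at 24) → 140 left.
Fill Facilities tier1 block (20 at 19) → 120 left.
Ops tier2 at 18: fill all 50 → 70 left.
70 remain; put them into HR tier2 at 17.
Total = 31×20 + 29×50 + 26×100 + 24×80 + 19×20 + 18×50 + 17×70 = 9060.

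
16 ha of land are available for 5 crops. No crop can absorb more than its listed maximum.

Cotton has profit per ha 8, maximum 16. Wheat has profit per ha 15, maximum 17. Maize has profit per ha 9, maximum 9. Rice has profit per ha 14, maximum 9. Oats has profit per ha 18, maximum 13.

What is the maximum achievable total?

279

Rank by profit per ha: Oats 18 > Wheat 15 > Rice 14 > Maize 9 > Cotton 8.
Oats: +13 to 13 (cap) → 3 left.
Wheat has room for 17 but only 3 remain, so it gets 3.
Total = 15×3 + 18×13 = 279.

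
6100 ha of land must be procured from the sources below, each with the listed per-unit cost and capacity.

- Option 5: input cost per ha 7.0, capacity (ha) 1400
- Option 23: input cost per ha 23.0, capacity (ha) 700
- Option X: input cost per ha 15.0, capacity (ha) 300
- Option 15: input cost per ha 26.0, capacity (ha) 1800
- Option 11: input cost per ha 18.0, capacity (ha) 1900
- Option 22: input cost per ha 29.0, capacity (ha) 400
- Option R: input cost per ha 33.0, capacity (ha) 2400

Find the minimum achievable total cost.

Cheapest first:
Take 1400 from Option 5 at 7.0 — need 4700 more.
Option X at 15.0: take all 300 ha — 4400 still needed.
Option 11 at 18.0: take all 1900 ha — 2500 still needed.
Option 23 at 23.0: take all 700 ha — 1800 still needed.
Option 15 at 26.0: take all 1800 ha — 0 still needed.
Option 22, Option R: unused.
Cost = 1400×7.0 + 300×15.0 + 1900×18.0 + 700×23.0 + 1800×26.0 = 111400.

111400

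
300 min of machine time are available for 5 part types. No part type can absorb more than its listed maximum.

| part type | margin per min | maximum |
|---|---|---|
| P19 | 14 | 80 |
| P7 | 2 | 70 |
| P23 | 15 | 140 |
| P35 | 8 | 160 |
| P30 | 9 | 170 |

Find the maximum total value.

3940

Rank by margin per min: P23 15 > P19 14 > P30 9 > P35 8 > P7 2.
Give P23 140 to hit its cap of 140 — 160 left.
P19: +80 to 80 (cap) — 80 left.
P30 has room for 170 but only 80 remain, so it gets 80.
Total = 14×80 + 15×140 + 9×80 = 3940.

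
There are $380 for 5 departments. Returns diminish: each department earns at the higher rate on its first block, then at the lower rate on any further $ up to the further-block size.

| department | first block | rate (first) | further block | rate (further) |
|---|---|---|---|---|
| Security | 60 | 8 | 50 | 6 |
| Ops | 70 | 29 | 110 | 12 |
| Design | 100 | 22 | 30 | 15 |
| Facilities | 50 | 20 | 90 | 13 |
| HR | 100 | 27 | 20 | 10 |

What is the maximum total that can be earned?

8770

Order all 10 blocks by rate: Ops/T1 29 > HR/T1 27 > Design/T1 22 > Facilities/T1 20 > Design/T2 15 > Facilities/T2 13 > Ops/T2 12 > HR/T2 10 > Security/T1 8 > Security/T2 6.
Ops T1 at 29: fill all 70 → 310 left.
Fill HR T1 block (100 at 27) → 210 left.
Design T1 at 22: fill all 100 → 110 left.
Facilities T1 at 20: fill all 50 → 60 left.
Fill Design T2 block (30 at 15) → 30 left.
Facilities/T2: +30 of 90 at 13; pool empty.
Total = 29×70 + 27×100 + 22×100 + 20×50 + 15×30 + 13×30 = 8770.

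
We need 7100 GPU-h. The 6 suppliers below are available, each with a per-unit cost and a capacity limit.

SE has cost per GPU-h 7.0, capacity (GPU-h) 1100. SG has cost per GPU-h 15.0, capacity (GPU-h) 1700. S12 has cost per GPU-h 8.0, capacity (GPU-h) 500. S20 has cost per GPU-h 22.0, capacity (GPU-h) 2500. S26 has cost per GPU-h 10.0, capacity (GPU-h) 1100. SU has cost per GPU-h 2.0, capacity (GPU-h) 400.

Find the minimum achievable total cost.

Cheapest first:
Take 400 from SU at 2.0 → need 6700 more.
Take 1100 from SE at 7.0 → need 5600 more.
S12 at 8.0: take all 500 GPU-h → 5100 still needed.
Take 1100 from S26 at 10.0 → need 4000 more.
Take 1700 from SG at 15.0 → need 2300 more.
S20 at 22.0: take 2300 of its 2500 → requirement met.
Cost = 400×2.0 + 1100×7.0 + 500×8.0 + 1100×10.0 + 1700×15.0 + 2300×22.0 = 99600.

99600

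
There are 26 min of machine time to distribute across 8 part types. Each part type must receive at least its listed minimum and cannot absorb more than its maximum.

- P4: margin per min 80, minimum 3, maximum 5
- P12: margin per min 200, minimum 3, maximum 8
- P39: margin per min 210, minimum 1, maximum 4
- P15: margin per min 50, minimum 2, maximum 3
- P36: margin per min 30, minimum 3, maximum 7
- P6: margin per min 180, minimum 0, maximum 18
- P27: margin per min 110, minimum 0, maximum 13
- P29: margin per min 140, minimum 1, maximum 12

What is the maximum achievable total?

3910

Meeting every minimum uses 3+3+1+2+3+0+0+1 = 13 min, leaving 13.
Rank by margin per min: P39 210 > P12 200 > P6 180 > P29 140 > P27 110 > P4 80 > P15 50 > P36 30.
Give P39 3 more to hit its cap of 4 → 10 left.
P12: +5 to 8 (cap) → 5 left.
P6: +5 (room for 18) → 5. Pool exhausted.
Total = 80×3 + 200×8 + 210×4 + 50×2 + 30×3 + 180×5 + 140×1 = 3910.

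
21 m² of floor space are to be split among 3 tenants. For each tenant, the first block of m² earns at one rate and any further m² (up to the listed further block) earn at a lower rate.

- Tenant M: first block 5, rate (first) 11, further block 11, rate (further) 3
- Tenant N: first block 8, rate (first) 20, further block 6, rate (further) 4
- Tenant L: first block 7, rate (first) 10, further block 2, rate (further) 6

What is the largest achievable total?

Order all 6 blocks by rate: Tenant N/T1 20 > Tenant M/T1 11 > Tenant L/T1 10 > Tenant L/T2 6 > Tenant N/T2 4 > Tenant M/T2 3.
Tenant N/T1 (20): +8 → 13 left.
Fill Tenant M T1 block (5 at 11) → 8 left.
Tenant L T1 at 10: fill all 7 → 1 left.
1 remain; put them into Tenant L T2 at 6.
Total = 20×8 + 11×5 + 10×7 + 6×1 = 291.

291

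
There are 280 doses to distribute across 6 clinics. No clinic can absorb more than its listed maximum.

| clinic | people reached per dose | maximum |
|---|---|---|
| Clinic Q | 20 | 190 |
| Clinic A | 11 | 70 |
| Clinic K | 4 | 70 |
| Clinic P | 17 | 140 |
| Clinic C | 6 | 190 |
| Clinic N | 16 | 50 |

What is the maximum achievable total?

Highest people reached per dose first: Clinic Q 20 > Clinic P 17 > Clinic N 16 > Clinic A 11 > Clinic C 6 > Clinic K 4.
Clinic Q: +190 to 190 (cap) → 90 left.
Clinic P: +90 (room for 140) → 90. Pool exhausted.
Total = 20×190 + 17×90 = 5330.

5330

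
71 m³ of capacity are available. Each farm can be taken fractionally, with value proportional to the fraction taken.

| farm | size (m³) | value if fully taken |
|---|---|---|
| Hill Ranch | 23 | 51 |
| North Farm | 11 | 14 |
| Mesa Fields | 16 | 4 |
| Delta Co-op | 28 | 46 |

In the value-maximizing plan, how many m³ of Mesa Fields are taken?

Rank by value-to-size ratio: Hill Ranch 51/23≈2.22, Delta Co-op 46/28≈1.64, North Farm 14/11≈1.27, Mesa Fields 4/16≈0.25.
All 23 m³ of Hill Ranch fit (value 51) — 48 remain.
All 28 m³ of Delta Co-op fit (value 46) — 20 remain.
All 11 m³ of North Farm fit (value 14) — 9 remain.
Only 9 m³ remain; take 9/16 of Mesa Fields for value 4×9/16 = 2.25.

9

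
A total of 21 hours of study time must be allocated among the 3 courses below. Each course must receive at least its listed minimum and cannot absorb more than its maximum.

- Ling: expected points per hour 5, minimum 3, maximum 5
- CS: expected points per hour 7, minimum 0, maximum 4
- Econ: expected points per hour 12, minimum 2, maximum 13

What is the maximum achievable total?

204

Meeting every minimum uses 3+0+2 = 5 hours, leaving 16.
Highest expected points per hour first: Econ 12 > CS 7 > Ling 5.
Econ takes 11 more to reach its cap of 13 — 5 left.
CS: +4 to 4 (cap) — 1 left.
Ling has room for 2 more but only 1 remain, so it gets 4.
Total = 5×4 + 7×4 + 12×13 = 204.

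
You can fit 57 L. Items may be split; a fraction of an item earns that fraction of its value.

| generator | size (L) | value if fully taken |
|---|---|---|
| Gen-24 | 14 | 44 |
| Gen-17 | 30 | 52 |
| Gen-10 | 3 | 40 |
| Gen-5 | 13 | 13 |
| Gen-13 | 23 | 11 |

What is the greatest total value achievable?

146

Rank by value-to-size ratio: Gen-10 40/3≈13.3, Gen-24 44/14≈3.14, Gen-17 52/30≈1.73, Gen-5 13/13≈1, Gen-13 11/23≈0.478.
Gen-10: take in full, 3 L for value 40 — 54 left.
All 14 L of Gen-24 fit (value 44) — 40 remain.
Take all of Gen-17 (30 L, value 52) — 10 L left.
Fill the last 10 L with part of Gen-5: 10/13 of it earns 10.
Total value = 146.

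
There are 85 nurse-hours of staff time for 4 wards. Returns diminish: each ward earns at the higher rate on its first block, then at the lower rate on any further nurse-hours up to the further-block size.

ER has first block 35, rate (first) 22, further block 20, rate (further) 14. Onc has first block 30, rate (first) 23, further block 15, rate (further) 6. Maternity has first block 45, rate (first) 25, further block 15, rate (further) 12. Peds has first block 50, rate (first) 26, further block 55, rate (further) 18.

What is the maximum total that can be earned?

2175

Order all 8 blocks by rate: Peds/T1 26 > Maternity/T1 25 > Onc/T1 23 > ER/T1 22 > Peds/T2 18 > ER/T2 14 > Maternity/T2 12 > Onc/T2 6.
Peds/T1 (26): +50 — 35 left.
Maternity/T1: +35 of 45 at 25; pool empty.
Total = 26×50 + 25×35 = 2175.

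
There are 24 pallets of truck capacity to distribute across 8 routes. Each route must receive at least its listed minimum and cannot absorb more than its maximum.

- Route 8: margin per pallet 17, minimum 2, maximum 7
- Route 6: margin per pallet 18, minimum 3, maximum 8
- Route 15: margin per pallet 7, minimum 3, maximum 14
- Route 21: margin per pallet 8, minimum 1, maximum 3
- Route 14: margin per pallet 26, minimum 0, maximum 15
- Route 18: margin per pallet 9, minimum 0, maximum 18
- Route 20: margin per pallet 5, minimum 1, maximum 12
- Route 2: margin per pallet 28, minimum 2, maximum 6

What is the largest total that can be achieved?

498

Meeting every minimum uses 2+3+3+1+0+0+1+2 = 12 pallets, leaving 12.
Order the routes by margin per pallet: Route 2 28 > Route 14 26 > Route 6 18 > Route 8 17 > Route 18 9 > Route 21 8 > Route 15 7 > Route 20 5.
Route 2: +4 to 6 (cap) ; 8 left.
Only 8 left; Route 14 takes them to reach 8.
Total = 17×2 + 18×3 + 7×3 + 8×1 + 26×8 + 5×1 + 28×6 = 498.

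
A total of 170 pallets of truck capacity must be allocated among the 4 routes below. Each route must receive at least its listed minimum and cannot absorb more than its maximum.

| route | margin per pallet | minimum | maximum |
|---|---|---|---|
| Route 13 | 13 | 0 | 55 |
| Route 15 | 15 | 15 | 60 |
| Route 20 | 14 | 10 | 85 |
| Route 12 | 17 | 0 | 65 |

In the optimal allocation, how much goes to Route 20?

Meeting every minimum uses 0+15+10+0 = 25 pallets, leaving 145.
Highest margin per pallet first: Route 12 17 > Route 15 15 > Route 20 14 > Route 13 13.
Route 12: +65 to 65 (cap) → 80 left.
Route 15 takes 45 more to reach its cap of 60 → 35 left.
Route 20: +35 (room for 75) → 45. Pool exhausted.

45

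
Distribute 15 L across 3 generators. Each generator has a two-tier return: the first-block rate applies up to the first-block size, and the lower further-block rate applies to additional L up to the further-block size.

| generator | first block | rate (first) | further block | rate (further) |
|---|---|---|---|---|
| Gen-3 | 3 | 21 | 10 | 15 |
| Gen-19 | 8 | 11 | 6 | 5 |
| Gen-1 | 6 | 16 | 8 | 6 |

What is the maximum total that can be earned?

Order all 6 blocks by rate: Gen-3/tier1 21 > Gen-1/tier1 16 > Gen-3/tier2 15 > Gen-19/tier1 11 > Gen-1/tier2 6 > Gen-19/tier2 5.
Fill Gen-3 tier1 block (3 at 21) → 12 left.
Fill Gen-1 tier1 block (6 at 16) → 6 left.
Gen-3/tier2: +6 of 10 at 15; pool empty.
Total = 21×3 + 16×6 + 15×6 = 249.

249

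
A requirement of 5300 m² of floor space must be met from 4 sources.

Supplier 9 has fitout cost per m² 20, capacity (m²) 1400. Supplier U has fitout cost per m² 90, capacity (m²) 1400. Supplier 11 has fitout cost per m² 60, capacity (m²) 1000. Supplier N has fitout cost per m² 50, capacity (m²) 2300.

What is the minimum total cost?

Fill from the cheapest source first.
Supplier 9 (20): use full 1400 — 3900 m² to go.
Supplier N at 50: take all 2300 m² — 1600 still needed.
Take 1000 from Supplier 11 at 60 — need 600 more.
Take 600 from Supplier U at 90 to finish.
Cost = 1400×20 + 2300×50 + 1000×60 + 600×90 = 257000.

257000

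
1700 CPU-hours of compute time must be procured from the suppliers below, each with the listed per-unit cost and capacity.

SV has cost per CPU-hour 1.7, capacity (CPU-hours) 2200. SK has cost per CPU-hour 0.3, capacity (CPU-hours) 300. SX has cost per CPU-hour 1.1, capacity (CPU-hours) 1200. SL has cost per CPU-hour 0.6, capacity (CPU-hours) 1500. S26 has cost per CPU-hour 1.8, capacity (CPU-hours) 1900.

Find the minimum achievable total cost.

930

Use suppliers in increasing cost order.
SK (0.3): use full 300 ; 1400 CPU-hours to go.
Take 1400 from SL at 0.6 to finish.
SX, SV, S26: unused.
Cost = 300×0.3 + 1400×0.6 = 930.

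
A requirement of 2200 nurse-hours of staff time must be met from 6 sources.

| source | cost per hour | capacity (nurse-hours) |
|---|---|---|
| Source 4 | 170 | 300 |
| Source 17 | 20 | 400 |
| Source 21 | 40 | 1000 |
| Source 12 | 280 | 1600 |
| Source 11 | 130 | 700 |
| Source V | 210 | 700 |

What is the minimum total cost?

Fill from the cheapest source first.
Take 400 from Source 17 at 20 — need 1800 more.
Take 1000 from Source 21 at 40 — need 800 more.
Source 11 (130): use full 700 — 100 nurse-hours to go.
Take 100 from Source 4 at 170 to finish.
Source V, Source 12: unused.
Cost = 400×20 + 1000×40 + 700×130 + 100×170 = 156000.

156000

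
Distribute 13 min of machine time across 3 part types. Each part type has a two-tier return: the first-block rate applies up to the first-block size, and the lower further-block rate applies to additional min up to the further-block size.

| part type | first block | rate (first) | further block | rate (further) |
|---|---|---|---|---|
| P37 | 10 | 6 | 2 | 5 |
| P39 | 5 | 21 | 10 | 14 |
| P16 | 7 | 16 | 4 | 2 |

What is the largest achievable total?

231

Rank every tier by rate: P39/first 21 > P16/first 16 > P39/second 14 > P37/first 6 > P37/second 5 > P16/second 2.
P39 first at 21: fill all 5 → 8 left.
Fill P16 first block (7 at 16) → 1 left.
1 remain; put them into P39 second at 14.
Total = 21×5 + 16×7 + 14×1 = 231.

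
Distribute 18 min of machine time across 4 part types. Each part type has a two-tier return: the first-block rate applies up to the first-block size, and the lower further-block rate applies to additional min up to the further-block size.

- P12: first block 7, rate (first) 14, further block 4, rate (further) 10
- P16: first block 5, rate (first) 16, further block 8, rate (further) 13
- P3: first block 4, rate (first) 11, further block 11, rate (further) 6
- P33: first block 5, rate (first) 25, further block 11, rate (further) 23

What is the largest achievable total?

Order all 8 blocks by rate: P33/T1 25 > P33/T2 23 > P16/T1 16 > P12/T1 14 > P16/T2 13 > P3/T1 11 > P12/T2 10 > P3/T2 6.
Fill P33 T1 block (5 at 25) ; 13 left.
P33 T2 at 23: fill all 11 ; 2 left.
P16/T1: +2 of 5 at 16; pool empty.
Total = 25×5 + 23×11 + 16×2 = 410.

410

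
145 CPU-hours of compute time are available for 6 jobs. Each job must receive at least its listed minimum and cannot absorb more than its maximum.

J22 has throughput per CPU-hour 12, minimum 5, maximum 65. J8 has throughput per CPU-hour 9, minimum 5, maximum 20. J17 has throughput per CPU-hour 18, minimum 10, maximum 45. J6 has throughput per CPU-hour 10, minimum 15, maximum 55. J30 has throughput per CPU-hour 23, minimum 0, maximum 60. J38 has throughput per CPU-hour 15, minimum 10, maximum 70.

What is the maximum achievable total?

Meeting every minimum uses 5+5+10+15+0+10 = 45 CPU-hours, leaving 100.
Order the jobs by throughput per CPU-hour: J30 23 > J17 18 > J38 15 > J22 12 > J6 10 > J8 9.
J30: +60 to 60 (cap) — 40 left.
J17 takes 35 more to reach its cap of 45 — 5 left.
Only 5 left; J38 takes them to reach 15.
Total = 12×5 + 9×5 + 18×45 + 10×15 + 23×60 + 15×15 = 2670.

2670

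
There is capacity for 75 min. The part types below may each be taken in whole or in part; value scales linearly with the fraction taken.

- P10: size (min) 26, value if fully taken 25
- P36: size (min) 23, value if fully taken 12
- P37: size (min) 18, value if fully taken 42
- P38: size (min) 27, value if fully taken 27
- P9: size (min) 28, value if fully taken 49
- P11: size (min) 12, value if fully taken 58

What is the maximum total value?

166

Sort by value density: P11 58/12≈4.83, P37 42/18≈2.33, P9 49/28≈1.75, P38 27/27≈1, P10 25/26≈0.962, P36 12/23≈0.522.
All 12 min of P11 fit (value 58) — 63 remain.
P37: take in full, 18 min for value 42 — 45 left.
P9: take in full, 28 min for value 49 — 17 left.
Fill the last 17 min with part of P38: 17/27 of it earns 17.
Total value = 166.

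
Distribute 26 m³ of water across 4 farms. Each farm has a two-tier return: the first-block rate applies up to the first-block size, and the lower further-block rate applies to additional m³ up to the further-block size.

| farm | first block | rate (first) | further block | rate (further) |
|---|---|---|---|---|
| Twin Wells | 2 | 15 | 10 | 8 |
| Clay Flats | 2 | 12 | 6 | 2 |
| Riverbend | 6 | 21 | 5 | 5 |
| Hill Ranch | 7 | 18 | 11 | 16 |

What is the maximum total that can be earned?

Rank every tier by rate: Riverbend/first 21 > Hill Ranch/first 18 > Hill Ranch/second 16 > Twin Wells/first 15 > Clay Flats/first 12 > Twin Wells/second 8 > Riverbend/second 5 > Clay Flats/second 2.
Riverbend/first (21): +6 ; 20 left.
Hill Ranch/first (18): +7 ; 13 left.
Fill Hill Ranch second block (11 at 16) ; 2 left.
Twin Wells first at 15: fill all 2 ; 0 left.
Total = 21×6 + 18×7 + 16×11 + 15×2 = 458.

458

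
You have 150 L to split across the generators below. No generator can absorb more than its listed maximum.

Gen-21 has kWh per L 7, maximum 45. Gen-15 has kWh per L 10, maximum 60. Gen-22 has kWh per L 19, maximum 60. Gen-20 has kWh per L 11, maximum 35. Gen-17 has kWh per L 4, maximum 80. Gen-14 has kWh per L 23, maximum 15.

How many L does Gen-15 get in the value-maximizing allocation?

Order the generators by kWh per L: Gen-14 23 > Gen-22 19 > Gen-20 11 > Gen-15 10 > Gen-21 7 > Gen-17 4.
Gen-14: +15 to 15 (cap) → 135 left.
Gen-22 takes 60 to reach its cap of 60 → 75 left.
Gen-20: +35 to 35 (cap) → 40 left.
Gen-15: +40 (room for 60) → 40. Pool exhausted.

40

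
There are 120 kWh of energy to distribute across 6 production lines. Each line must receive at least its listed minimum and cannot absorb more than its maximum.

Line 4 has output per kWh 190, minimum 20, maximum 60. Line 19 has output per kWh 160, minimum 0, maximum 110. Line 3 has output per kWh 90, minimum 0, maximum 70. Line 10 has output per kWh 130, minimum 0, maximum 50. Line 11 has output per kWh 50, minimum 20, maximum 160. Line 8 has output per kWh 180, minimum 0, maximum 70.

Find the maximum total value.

Meeting every minimum uses 20+0+0+0+20+0 = 40 kWh, leaving 80.
Order the production lines by output per kWh: Line 4 190 > Line 8 180 > Line 19 160 > Line 10 130 > Line 3 90 > Line 11 50.
Line 4 takes 40 more to reach its cap of 60 → 40 left.
Line 8: +40 (room for 70) → 40. Pool exhausted.
Total = 190×60 + 50×20 + 180×40 = 19600.

19600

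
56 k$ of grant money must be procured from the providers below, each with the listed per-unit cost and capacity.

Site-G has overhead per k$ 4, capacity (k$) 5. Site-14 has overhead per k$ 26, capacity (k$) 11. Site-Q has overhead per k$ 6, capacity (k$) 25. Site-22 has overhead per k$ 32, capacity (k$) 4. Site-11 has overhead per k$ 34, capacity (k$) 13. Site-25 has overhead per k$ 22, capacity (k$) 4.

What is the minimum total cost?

Use providers in increasing cost order.
Take 5 from Site-G at 4 → need 51 more.
Site-Q (6): use full 25 → 26 k$ to go.
Site-25 at 22: take all 4 k$ → 22 still needed.
Site-14 at 26: take all 11 k$ → 11 still needed.
Take 4 from Site-22 at 32 → need 7 more.
Site-11 at 34: take 7 of its 13 → requirement met.
Cost = 5×4 + 25×6 + 4×22 + 11×26 + 4×32 + 7×34 = 910.

910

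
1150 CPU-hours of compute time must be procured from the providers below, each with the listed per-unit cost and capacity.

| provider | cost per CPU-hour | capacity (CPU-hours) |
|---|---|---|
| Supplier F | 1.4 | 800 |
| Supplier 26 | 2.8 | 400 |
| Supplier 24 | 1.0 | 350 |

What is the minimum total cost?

1470

Fill from the cheapest provider first.
Take 350 from Supplier 24 at 1.0 ; need 800 more.
Supplier F (1.4): use full 800 ; 0 CPU-hours to go.
Supplier 26: unused.
Cost = 350×1.0 + 800×1.4 = 1470.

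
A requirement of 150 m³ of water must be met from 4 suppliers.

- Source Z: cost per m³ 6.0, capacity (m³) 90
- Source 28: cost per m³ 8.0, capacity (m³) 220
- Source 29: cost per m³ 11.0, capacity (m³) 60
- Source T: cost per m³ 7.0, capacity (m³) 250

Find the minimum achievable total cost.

960

Cheapest first:
Source Z at 6.0: take all 90 m³ — 60 still needed.
Source T at 7.0: take 60 of its 250 — requirement met.
Source 28, Source 29: unused.
Cost = 90×6.0 + 60×7.0 = 960.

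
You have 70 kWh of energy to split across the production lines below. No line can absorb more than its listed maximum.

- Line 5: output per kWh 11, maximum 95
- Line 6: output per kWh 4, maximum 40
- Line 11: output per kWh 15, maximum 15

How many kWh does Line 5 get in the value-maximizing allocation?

55

Order the production lines by output per kWh: Line 11 15 > Line 5 11 > Line 6 4.
Line 11 takes 15 to reach its cap of 15 — 55 left.
Line 5 has room for 95 but only 55 remain, so it gets 55.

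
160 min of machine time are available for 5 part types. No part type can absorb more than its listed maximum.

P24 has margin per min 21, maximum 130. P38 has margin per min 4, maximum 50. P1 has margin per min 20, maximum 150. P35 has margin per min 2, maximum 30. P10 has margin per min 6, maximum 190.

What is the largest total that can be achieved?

Order the part types by margin per min: P24 21 > P1 20 > P10 6 > P38 4 > P35 2.
P24 takes 130 to reach its cap of 130 — 30 left.
P1 has room for 150 but only 30 remain, so it gets 30.
Total = 21×130 + 20×30 = 3330.

3330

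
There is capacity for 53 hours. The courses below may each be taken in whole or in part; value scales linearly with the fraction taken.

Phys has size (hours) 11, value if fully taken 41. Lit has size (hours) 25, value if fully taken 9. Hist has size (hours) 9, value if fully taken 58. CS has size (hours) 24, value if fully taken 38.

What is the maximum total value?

140.24

Best value per unit of size first: Hist 58/9≈6.44, Phys 41/11≈3.73, CS 38/24≈1.58, Lit 9/25≈0.36.
Hist: take in full, 9 hours for value 58 ; 44 left.
All 11 hours of Phys fit (value 41) ; 33 remain.
CS: take in full, 24 hours for value 38 ; 9 left.
9 hours left: a 9/25 share of Lit gives 9×9/25 = 3.24.
Total value = 140.24.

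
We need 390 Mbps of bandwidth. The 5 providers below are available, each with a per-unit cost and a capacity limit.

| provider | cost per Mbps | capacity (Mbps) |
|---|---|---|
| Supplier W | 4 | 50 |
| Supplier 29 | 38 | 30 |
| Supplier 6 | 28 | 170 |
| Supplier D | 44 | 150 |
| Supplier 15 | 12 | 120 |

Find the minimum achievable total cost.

Use providers in increasing cost order.
Take 50 from Supplier W at 4 ; need 340 more.
Supplier 15 at 12: take all 120 Mbps ; 220 still needed.
Supplier 6 (28): use full 170 ; 50 Mbps to go.
Supplier 29 at 38: take all 30 Mbps ; 20 still needed.
Supplier D (44): take the remaining 20 ; done.
Cost = 50×4 + 120×12 + 170×28 + 30×38 + 20×44 = 8420.

8420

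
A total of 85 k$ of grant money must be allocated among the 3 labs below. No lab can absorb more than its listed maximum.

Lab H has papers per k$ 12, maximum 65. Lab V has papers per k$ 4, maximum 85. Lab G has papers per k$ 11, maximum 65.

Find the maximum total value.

Order the labs by papers per k$: Lab H 12 > Lab G 11 > Lab V 4.
Give Lab H 65 to hit its cap of 65 — 20 left.
Lab G: +20 (room for 65) → 20. Pool exhausted.
Total = 12×65 + 11×20 = 1000.

1000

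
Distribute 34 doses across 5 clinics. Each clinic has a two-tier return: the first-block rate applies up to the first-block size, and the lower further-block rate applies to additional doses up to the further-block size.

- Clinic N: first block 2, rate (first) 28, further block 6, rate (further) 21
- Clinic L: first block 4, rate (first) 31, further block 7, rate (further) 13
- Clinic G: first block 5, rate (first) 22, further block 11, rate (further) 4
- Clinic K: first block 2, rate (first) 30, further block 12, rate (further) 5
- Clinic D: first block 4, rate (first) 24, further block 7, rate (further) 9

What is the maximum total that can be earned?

Treat each block as its own option and order by rate: Clinic L/first 31 > Clinic K/first 30 > Clinic N/first 28 > Clinic D/first 24 > Clinic G/first 22 > Clinic N/second 21 > Clinic L/second 13 > Clinic D/second 9 > Clinic K/second 5 > Clinic G/second 4.
Fill Clinic L first block (4 at 31) → 30 left.
Clinic K/first (30): +2 → 28 left.
Clinic N/first (28): +2 → 26 left.
Fill Clinic D first block (4 at 24) → 22 left.
Clinic G/first (22): +5 → 17 left.
Clinic N second at 21: fill all 6 → 11 left.
Clinic L/second (13): +7 → 4 left.
Clinic D/second: +4 of 7 at 9; pool empty.
Total = 31×4 + 30×2 + 28×2 + 24×4 + 22×5 + 21×6 + 13×7 + 9×4 = 699.

699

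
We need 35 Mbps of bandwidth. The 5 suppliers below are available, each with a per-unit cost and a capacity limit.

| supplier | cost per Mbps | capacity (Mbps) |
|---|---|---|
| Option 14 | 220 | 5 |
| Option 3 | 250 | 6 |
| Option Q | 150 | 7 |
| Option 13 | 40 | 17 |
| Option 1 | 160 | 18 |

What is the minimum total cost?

3490

Fill from the cheapest supplier first.
Take 17 from Option 13 at 40 ; need 18 more.
Take 7 from Option Q at 150 ; need 11 more.
Option 1 at 160: take 11 of its 18 ; requirement met.
Option 14, Option 3: unused.
Cost = 17×40 + 7×150 + 11×160 = 3490.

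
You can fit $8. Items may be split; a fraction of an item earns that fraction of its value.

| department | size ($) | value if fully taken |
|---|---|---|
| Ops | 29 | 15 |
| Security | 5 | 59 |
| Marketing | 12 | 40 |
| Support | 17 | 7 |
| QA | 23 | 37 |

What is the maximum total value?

Rank by value-to-size ratio: Security 59/5≈11.8, Marketing 40/12≈3.33, QA 37/23≈1.61, Ops 15/29≈0.517, Support 7/17≈0.412.
Take all of Security (5 $, value 59) — 3 $ left.
Only 3 $ remain; take 3/12 of Marketing for value 40×3/12 = 10.
Total value = 69.

69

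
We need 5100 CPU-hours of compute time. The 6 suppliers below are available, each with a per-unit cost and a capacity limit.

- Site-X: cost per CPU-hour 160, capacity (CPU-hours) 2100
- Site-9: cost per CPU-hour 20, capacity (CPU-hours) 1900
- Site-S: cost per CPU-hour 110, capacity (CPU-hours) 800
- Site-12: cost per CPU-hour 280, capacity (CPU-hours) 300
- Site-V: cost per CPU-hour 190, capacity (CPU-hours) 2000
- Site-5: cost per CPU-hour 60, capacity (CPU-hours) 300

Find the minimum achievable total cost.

Cheapest first:
Take 1900 from Site-9 at 20 ; need 3200 more.
Site-5 (60): use full 300 ; 2900 CPU-hours to go.
Take 800 from Site-S at 110 ; need 2100 more.
Site-X (160): use full 2100 ; 0 CPU-hours to go.
Site-V, Site-12: unused.
Cost = 1900×20 + 300×60 + 800×110 + 2100×160 = 480000.

480000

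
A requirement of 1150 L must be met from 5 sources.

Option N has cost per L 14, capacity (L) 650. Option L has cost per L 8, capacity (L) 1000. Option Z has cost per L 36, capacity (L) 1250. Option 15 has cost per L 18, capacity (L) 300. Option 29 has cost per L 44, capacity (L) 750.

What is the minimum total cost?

Cheapest first:
Option L (8): use full 1000 — 150 L to go.
Take 150 from Option N at 14 to finish.
Option 15, Option Z, Option 29: unused.
Cost = 1000×8 + 150×14 = 10100.

10100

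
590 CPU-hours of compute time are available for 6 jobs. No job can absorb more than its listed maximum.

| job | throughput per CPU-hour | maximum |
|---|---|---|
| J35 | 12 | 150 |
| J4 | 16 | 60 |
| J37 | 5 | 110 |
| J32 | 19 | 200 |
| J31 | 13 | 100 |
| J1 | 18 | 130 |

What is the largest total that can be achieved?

9600

Rank by throughput per CPU-hour: J32 19 > J1 18 > J4 16 > J31 13 > J35 12 > J37 5.
Give J32 200 to hit its cap of 200 → 390 left.
Give J1 130 to hit its cap of 130 → 260 left.
J4 takes 60 to reach its cap of 60 → 200 left.
Give J31 100 to hit its cap of 100 → 100 left.
Only 100 left; J35 takes them to reach 100.
Total = 12×100 + 16×60 + 19×200 + 13×100 + 18×130 = 9600.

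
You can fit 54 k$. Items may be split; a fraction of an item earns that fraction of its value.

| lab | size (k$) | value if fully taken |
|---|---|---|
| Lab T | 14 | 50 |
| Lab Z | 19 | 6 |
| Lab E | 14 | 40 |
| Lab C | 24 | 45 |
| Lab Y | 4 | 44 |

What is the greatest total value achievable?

Rank by value-to-size ratio: Lab Y 44/4≈11, Lab T 50/14≈3.57, Lab E 40/14≈2.86, Lab C 45/24≈1.88, Lab Z 6/19≈0.316.
All 4 k$ of Lab Y fit (value 44) ; 50 remain.
All 14 k$ of Lab T fit (value 50) ; 36 remain.
Lab E: take in full, 14 k$ for value 40 ; 22 left.
Fill the last 22 k$ with part of Lab C: 22/24 of it earns 41.25.
Total value = 175.25.

175.25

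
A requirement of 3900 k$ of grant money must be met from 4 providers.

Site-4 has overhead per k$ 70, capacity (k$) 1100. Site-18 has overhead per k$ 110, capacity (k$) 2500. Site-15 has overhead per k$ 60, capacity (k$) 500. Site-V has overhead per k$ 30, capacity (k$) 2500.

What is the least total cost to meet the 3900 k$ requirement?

Use providers in increasing cost order.
Site-V at 30: take all 2500 k$ ; 1400 still needed.
Site-15 (60): use full 500 ; 900 k$ to go.
Take 900 from Site-4 at 70 to finish.
Site-18: unused.
Cost = 2500×30 + 500×60 + 900×70 = 168000.

168000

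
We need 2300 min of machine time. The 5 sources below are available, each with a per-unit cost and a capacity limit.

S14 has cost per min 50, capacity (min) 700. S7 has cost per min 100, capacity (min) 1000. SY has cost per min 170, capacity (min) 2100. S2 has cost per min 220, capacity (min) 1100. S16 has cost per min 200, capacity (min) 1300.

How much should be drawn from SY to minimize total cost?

Fill from the cheapest source first.
Take 700 from S14 at 50 — need 1600 more.
S7 at 100: take all 1000 min — 600 still needed.
SY (170): take the remaining 600 — done.
S16, S2: unused.

600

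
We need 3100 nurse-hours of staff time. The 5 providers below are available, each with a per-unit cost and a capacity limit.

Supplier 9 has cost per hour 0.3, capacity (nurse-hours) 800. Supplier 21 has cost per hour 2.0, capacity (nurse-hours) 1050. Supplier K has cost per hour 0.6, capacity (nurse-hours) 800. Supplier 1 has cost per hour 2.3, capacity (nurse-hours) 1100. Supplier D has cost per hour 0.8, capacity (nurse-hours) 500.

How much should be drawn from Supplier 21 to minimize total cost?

Use providers in increasing cost order.
Supplier 9 (0.3): use full 800 → 2300 nurse-hours to go.
Supplier K at 0.6: take all 800 nurse-hours → 1500 still needed.
Take 500 from Supplier D at 0.8 → need 1000 more.
Supplier 21 (2.0): take the remaining 1000 → done.
Supplier 1: unused.

1000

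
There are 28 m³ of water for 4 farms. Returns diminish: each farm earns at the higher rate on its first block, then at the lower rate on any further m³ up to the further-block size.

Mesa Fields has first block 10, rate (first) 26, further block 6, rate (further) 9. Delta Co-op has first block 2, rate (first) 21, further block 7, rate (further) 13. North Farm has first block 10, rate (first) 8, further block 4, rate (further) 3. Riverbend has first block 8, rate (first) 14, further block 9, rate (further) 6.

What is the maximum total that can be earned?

Order all 8 blocks by rate: Mesa Fields/first 26 > Delta Co-op/first 21 > Riverbend/first 14 > Delta Co-op/second 13 > Mesa Fields/second 9 > North Farm/first 8 > Riverbend/second 6 > North Farm/second 3.
Fill Mesa Fields first block (10 at 26) ; 18 left.
Delta Co-op first at 21: fill all 2 ; 16 left.
Riverbend first at 14: fill all 8 ; 8 left.
Fill Delta Co-op second block (7 at 13) ; 1 left.
1 remain; put them into Mesa Fields second at 9.
Total = 26×10 + 21×2 + 14×8 + 13×7 + 9×1 = 514.

514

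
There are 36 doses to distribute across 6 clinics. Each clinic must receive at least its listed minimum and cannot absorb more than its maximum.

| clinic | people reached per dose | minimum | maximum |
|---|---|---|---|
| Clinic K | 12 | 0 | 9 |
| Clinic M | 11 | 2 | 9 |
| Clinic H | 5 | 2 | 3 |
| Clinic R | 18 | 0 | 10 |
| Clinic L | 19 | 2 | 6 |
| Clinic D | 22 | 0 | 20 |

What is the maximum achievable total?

694

Meeting every minimum uses 0+2+2+0+2+0 = 6 doses, leaving 30.
Order the clinics by people reached per dose: Clinic D 22 > Clinic L 19 > Clinic R 18 > Clinic K 12 > Clinic M 11 > Clinic H 5.
Give Clinic D 20 more to hit its cap of 20 → 10 left.
Clinic L takes 4 more to reach its cap of 6 → 6 left.
Clinic R: +6 (room for 10) → 6. Pool exhausted.
Total = 11×2 + 5×2 + 18×6 + 19×6 + 22×20 = 694.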